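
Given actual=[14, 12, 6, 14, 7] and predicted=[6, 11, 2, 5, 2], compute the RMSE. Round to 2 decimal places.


MSE = 37.4000. RMSE = sqrt(37.4000) = 6.12.

6.12


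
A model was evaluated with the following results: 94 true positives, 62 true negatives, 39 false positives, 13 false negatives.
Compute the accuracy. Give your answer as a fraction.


Accuracy = (TP + TN) / (TP + TN + FP + FN) = (94 + 62) / 208 = 3/4.

3/4


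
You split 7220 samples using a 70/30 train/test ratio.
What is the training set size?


Test set = 7220 * 30% = 2166. Training set = 7220 - 2166 = 5054.

5054


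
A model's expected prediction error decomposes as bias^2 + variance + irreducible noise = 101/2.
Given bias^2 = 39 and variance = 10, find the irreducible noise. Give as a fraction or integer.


Total error = bias^2 + variance + irreducible noise. So irreducible noise = 101/2 - 39 - 10 = 3/2.

3/2


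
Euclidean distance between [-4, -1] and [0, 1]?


d = sqrt(sum of squared differences). (-4-0)^2=16, (-1-1)^2=4. Sum = 20.

sqrt(20)


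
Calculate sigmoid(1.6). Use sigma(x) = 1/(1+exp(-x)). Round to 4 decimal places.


sigma(1.6) = 1/(1+e^(-1.6)) = 1/(1+0.201897) = 1/1.201897 = 0.8320.

0.8320


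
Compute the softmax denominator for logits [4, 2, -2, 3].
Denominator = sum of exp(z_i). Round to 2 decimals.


Denom = e^4=54.5982 + e^2=7.3891 + e^-2=0.1353 + e^3=20.0855. Sum = 82.2081, which rounds to 82.21.

82.21


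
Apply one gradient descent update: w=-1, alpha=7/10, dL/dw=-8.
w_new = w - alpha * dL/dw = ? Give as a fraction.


w_new = -1 - 7/10 * -8 = -1 - -28/5 = 23/5.

23/5


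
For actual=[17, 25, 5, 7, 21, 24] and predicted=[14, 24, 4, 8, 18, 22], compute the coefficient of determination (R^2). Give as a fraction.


Mean(y) = 33/2. SS_res = 25. SS_tot = 743/2. R^2 = 1 - 25/(743/2) = 693/743.

693/743


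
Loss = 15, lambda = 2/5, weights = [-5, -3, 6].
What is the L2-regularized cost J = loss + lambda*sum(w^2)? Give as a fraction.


L2 sq norm = sum(w^2) = 70. J = 15 + 2/5 * 70 = 43.

43


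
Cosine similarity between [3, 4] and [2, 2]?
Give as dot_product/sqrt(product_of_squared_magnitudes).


dot = 14. |a|^2 = 25, |b|^2 = 8. cos = 14/sqrt(200).

14/sqrt(200)


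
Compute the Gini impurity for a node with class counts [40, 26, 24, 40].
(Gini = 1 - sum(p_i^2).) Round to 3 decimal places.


Total = 130. Proportions: 40/130, 26/130, 24/130, 40/130. sum(p_i^2) = 0.2634. Gini = 1 - 0.2634 = 0.7366, which rounds to 0.737.

0.737


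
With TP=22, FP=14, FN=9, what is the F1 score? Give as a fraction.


Precision = 22/36 = 11/18. Recall = 22/31 = 22/31. F1 = 2*P*R/(P+R) = 44/67.

44/67


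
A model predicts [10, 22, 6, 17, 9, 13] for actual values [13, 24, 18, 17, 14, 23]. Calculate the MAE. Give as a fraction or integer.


MAE = (1/6) * (|13-10|=3 + |24-22|=2 + |18-6|=12 + |17-17|=0 + |14-9|=5 + |23-13|=10). Sum = 32. MAE = 16/3.

16/3


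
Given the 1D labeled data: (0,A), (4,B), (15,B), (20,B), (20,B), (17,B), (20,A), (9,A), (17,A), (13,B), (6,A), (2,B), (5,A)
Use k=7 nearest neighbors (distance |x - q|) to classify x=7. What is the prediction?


Distances: |0-7|=7, |4-7|=3, |15-7|=8, |20-7|=13, |20-7|=13, |17-7|=10, |20-7|=13, |9-7|=2, |17-7|=10, |13-7|=6, |6-7|=1, |2-7|=5, |5-7|=2. 7 nearest: (6,A), (9,A), (5,A), (4,B), (2,B), (13,B), (0,A). Counts: {'A': 4, 'B': 3}. Majority class: A.

A


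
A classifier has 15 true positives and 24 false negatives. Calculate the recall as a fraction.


Recall = TP / (TP + FN) = 15 / 39 = 5/13.

5/13


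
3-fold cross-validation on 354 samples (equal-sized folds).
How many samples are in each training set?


Each validation fold has 354/3 = 118 samples. Training set = 354 - 118 = 236.

236


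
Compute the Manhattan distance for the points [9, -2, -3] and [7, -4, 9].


d = sum of absolute differences: |9-7|=2 + |-2--4|=2 + |-3-9|=12 = 16.

16


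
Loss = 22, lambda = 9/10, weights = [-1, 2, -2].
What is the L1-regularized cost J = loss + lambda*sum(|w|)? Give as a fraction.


L1 norm = sum(|w|) = 5. J = 22 + 9/10 * 5 = 53/2.

53/2


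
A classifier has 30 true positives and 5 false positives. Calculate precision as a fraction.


Precision = TP / (TP + FP) = 30 / 35 = 6/7.

6/7


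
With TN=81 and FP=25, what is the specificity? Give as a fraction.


Specificity = TN / (TN + FP) = 81 / 106 = 81/106.

81/106


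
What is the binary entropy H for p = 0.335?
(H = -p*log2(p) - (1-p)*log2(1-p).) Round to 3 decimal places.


H = -0.335*log2(0.335) - 0.665*log2(0.665) = 0.920.

0.920


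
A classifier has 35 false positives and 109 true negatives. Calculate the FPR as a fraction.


FPR = FP / (FP + TN) = 35 / 144 = 35/144.

35/144


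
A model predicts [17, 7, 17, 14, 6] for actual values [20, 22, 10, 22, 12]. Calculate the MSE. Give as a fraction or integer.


MSE = (1/5) * ((20-17)^2=9 + (22-7)^2=225 + (10-17)^2=49 + (22-14)^2=64 + (12-6)^2=36). Sum = 383. MSE = 383/5.

383/5


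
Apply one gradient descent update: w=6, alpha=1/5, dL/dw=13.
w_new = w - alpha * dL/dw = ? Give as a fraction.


w_new = 6 - 1/5 * 13 = 6 - 13/5 = 17/5.

17/5


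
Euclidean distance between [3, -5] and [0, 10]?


d = sqrt(sum of squared differences). (3-0)^2=9, (-5-10)^2=225. Sum = 234.

sqrt(234)


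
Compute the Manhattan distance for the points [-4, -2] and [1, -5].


d = sum of absolute differences: |-4-1|=5 + |-2--5|=3 = 8.

8


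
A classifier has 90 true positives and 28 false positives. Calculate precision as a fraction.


Precision = TP / (TP + FP) = 90 / 118 = 45/59.

45/59


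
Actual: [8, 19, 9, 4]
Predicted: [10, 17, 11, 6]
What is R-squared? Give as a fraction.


Mean(y) = 10. SS_res = 16. SS_tot = 122. R^2 = 1 - 16/(122) = 53/61.

53/61


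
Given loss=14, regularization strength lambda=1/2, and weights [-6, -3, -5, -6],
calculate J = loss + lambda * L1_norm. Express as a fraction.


L1 norm = sum(|w|) = 20. J = 14 + 1/2 * 20 = 24.

24


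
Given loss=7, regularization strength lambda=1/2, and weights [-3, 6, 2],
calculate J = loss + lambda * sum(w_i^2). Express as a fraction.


L2 sq norm = sum(w^2) = 49. J = 7 + 1/2 * 49 = 63/2.

63/2


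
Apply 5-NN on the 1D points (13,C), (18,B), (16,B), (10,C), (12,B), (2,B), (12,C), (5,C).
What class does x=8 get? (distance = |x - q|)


Distances: |13-8|=5, |18-8|=10, |16-8|=8, |10-8|=2, |12-8|=4, |2-8|=6, |12-8|=4, |5-8|=3. 5 nearest: (10,C), (5,C), (12,B), (12,C), (13,C). Counts: {'C': 4, 'B': 1}. Majority class: C.

C


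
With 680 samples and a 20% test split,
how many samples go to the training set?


Test set = 680 * 20% = 136. Training set = 680 - 136 = 544.

544


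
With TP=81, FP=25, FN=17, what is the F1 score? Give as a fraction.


Precision = 81/106 = 81/106. Recall = 81/98 = 81/98. F1 = 2*P*R/(P+R) = 27/34.

27/34


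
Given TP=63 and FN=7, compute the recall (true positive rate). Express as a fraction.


Recall = TP / (TP + FN) = 63 / 70 = 9/10.

9/10


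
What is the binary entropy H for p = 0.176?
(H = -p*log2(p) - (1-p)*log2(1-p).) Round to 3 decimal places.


H = -0.176*log2(0.176) - 0.824*log2(0.824) = 0.671.

0.671


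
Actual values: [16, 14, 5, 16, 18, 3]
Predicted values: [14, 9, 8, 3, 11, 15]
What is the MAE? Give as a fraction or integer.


MAE = (1/6) * (|16-14|=2 + |14-9|=5 + |5-8|=3 + |16-3|=13 + |18-11|=7 + |3-15|=12). Sum = 42. MAE = 7.

7


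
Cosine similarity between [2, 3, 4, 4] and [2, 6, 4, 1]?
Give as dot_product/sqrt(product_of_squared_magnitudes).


dot = 42. |a|^2 = 45, |b|^2 = 57. cos = 42/sqrt(2565).

42/sqrt(2565)


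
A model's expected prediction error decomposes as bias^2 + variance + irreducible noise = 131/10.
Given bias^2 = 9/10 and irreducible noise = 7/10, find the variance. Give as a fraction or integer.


Total error = bias^2 + variance + irreducible noise. So variance = 131/10 - 9/10 - 7/10 = 23/2.

23/2


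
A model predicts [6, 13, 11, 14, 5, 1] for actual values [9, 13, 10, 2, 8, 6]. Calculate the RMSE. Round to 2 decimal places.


MSE = 31.3333. RMSE = sqrt(31.3333) = 5.60.

5.60


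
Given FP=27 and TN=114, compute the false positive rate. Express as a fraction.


FPR = FP / (FP + TN) = 27 / 141 = 9/47.

9/47


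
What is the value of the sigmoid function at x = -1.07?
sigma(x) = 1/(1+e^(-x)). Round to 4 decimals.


sigma(-1.07) = 1/(1+e^(1.07)) = 1/(1+2.915379) = 1/3.915379 = 0.2554.

0.2554


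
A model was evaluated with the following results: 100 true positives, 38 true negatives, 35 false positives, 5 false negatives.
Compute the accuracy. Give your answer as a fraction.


Accuracy = (TP + TN) / (TP + TN + FP + FN) = (100 + 38) / 178 = 69/89.

69/89


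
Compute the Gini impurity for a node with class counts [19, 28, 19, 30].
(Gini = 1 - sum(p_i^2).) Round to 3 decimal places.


Total = 96. Proportions: 19/96, 28/96, 19/96, 30/96. sum(p_i^2) = 0.2611. Gini = 1 - 0.2611 = 0.7389, which rounds to 0.739.

0.739


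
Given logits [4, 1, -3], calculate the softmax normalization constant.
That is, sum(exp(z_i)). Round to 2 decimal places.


Denom = e^4=54.5982 + e^1=2.7183 + e^-3=0.0498. Sum = 57.3663, which rounds to 57.37.

57.37


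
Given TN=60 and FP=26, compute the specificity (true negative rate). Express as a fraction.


Specificity = TN / (TN + FP) = 60 / 86 = 30/43.

30/43


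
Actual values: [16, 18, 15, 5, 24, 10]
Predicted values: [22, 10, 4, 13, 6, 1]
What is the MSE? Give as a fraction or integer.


MSE = (1/6) * ((16-22)^2=36 + (18-10)^2=64 + (15-4)^2=121 + (5-13)^2=64 + (24-6)^2=324 + (10-1)^2=81). Sum = 690. MSE = 115.

115


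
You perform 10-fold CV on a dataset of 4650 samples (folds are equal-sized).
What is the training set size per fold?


Each validation fold has 4650/10 = 465 samples. Training set = 4650 - 465 = 4185.

4185


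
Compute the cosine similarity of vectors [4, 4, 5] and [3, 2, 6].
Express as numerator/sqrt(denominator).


dot = 50. |a|^2 = 57, |b|^2 = 49. cos = 50/sqrt(2793).

50/sqrt(2793)


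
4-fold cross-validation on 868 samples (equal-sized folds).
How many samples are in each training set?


Each validation fold has 868/4 = 217 samples. Training set = 868 - 217 = 651.

651


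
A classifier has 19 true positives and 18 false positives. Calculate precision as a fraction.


Precision = TP / (TP + FP) = 19 / 37 = 19/37.

19/37


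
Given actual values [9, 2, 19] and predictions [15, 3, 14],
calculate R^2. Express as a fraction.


Mean(y) = 10. SS_res = 62. SS_tot = 146. R^2 = 1 - 62/(146) = 42/73.

42/73


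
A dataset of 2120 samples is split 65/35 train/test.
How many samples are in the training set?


Test set = 2120 * 35% = 742. Training set = 2120 - 742 = 1378.

1378


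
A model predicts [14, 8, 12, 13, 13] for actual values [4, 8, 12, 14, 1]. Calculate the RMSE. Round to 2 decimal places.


MSE = 49.0000. RMSE = sqrt(49.0000) = 7.00.

7.00


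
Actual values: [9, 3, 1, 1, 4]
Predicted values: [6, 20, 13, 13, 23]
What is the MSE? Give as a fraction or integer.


MSE = (1/5) * ((9-6)^2=9 + (3-20)^2=289 + (1-13)^2=144 + (1-13)^2=144 + (4-23)^2=361). Sum = 947. MSE = 947/5.

947/5


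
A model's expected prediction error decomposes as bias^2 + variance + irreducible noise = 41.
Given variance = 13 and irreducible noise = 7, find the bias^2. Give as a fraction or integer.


Total error = bias^2 + variance + irreducible noise. So bias^2 = 41 - 13 - 7 = 21.

21


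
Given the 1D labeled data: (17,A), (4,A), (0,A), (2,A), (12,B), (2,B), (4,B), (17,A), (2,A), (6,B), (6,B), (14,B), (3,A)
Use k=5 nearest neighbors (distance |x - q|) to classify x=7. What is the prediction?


Distances: |17-7|=10, |4-7|=3, |0-7|=7, |2-7|=5, |12-7|=5, |2-7|=5, |4-7|=3, |17-7|=10, |2-7|=5, |6-7|=1, |6-7|=1, |14-7|=7, |3-7|=4. 5 nearest: (6,B), (6,B), (4,A), (4,B), (3,A). Counts: {'B': 3, 'A': 2}. Majority class: B.

B


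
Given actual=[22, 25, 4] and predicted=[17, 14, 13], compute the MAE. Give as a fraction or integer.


MAE = (1/3) * (|22-17|=5 + |25-14|=11 + |4-13|=9). Sum = 25. MAE = 25/3.

25/3


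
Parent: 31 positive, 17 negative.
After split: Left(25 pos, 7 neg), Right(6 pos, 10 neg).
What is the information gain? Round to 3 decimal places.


H(parent) = 0.9377. H(left) = 0.7579, H(right) = 0.9544. Weighted = (32/48)*0.7579 + (16/48)*0.9544 = 0.8234. IG = 0.9377 - 0.8234 = 0.1143, which rounds to 0.114.

0.114


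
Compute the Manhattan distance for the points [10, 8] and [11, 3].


d = sum of absolute differences: |10-11|=1 + |8-3|=5 = 6.

6


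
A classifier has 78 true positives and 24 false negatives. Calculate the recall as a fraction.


Recall = TP / (TP + FN) = 78 / 102 = 13/17.

13/17


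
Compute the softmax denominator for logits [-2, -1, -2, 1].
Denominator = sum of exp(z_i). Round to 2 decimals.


Denom = e^-2=0.1353 + e^-1=0.3679 + e^-2=0.1353 + e^1=2.7183. Sum = 3.3568, which rounds to 3.36.

3.36


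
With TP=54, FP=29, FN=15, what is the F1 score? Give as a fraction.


Precision = 54/83 = 54/83. Recall = 54/69 = 18/23. F1 = 2*P*R/(P+R) = 27/38.

27/38


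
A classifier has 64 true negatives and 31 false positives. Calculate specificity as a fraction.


Specificity = TN / (TN + FP) = 64 / 95 = 64/95.

64/95


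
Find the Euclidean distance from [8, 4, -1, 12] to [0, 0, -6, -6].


d = sqrt(sum of squared differences). (8-0)^2=64, (4-0)^2=16, (-1--6)^2=25, (12--6)^2=324. Sum = 429.

sqrt(429)


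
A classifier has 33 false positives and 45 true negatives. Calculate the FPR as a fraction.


FPR = FP / (FP + TN) = 33 / 78 = 11/26.

11/26


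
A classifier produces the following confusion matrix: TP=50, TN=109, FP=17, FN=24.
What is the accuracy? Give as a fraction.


Accuracy = (TP + TN) / (TP + TN + FP + FN) = (50 + 109) / 200 = 159/200.

159/200


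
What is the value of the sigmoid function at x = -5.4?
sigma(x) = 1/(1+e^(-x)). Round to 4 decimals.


sigma(-5.4) = 1/(1+e^(5.4)) = 1/(1+221.406416) = 1/222.406416 = 0.0045.

0.0045


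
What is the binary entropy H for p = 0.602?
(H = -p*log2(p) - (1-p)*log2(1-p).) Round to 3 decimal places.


H = -0.602*log2(0.602) - 0.398*log2(0.398) = 0.970.

0.970


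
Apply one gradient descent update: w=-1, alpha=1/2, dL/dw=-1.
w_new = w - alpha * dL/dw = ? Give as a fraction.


w_new = -1 - 1/2 * -1 = -1 - -1/2 = -1/2.

-1/2


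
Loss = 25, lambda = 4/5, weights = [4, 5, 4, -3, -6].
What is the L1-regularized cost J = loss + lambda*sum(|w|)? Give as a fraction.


L1 norm = sum(|w|) = 22. J = 25 + 4/5 * 22 = 213/5.

213/5


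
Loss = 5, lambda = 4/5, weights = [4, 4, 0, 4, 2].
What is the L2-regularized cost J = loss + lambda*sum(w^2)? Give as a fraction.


L2 sq norm = sum(w^2) = 52. J = 5 + 4/5 * 52 = 233/5.

233/5


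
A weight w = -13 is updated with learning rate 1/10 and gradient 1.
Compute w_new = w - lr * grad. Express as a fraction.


w_new = -13 - 1/10 * 1 = -13 - 1/10 = -131/10.

-131/10


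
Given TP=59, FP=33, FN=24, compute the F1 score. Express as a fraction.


Precision = 59/92 = 59/92. Recall = 59/83 = 59/83. F1 = 2*P*R/(P+R) = 118/175.

118/175


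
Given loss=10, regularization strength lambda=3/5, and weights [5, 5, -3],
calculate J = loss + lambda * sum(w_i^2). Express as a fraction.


L2 sq norm = sum(w^2) = 59. J = 10 + 3/5 * 59 = 227/5.

227/5


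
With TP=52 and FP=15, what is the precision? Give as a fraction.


Precision = TP / (TP + FP) = 52 / 67 = 52/67.

52/67


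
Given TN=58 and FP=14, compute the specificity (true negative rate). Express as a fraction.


Specificity = TN / (TN + FP) = 58 / 72 = 29/36.

29/36


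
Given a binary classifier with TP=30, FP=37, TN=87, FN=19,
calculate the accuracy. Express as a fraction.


Accuracy = (TP + TN) / (TP + TN + FP + FN) = (30 + 87) / 173 = 117/173.

117/173


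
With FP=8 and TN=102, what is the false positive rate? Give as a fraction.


FPR = FP / (FP + TN) = 8 / 110 = 4/55.

4/55


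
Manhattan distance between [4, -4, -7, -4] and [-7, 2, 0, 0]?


d = sum of absolute differences: |4--7|=11 + |-4-2|=6 + |-7-0|=7 + |-4-0|=4 = 28.

28


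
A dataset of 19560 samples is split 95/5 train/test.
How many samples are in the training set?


Test set = 19560 * 5% = 978. Training set = 19560 - 978 = 18582.

18582


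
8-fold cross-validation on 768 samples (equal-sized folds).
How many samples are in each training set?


Each validation fold has 768/8 = 96 samples. Training set = 768 - 96 = 672.

672


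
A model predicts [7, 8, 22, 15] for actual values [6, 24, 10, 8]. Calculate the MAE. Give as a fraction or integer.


MAE = (1/4) * (|6-7|=1 + |24-8|=16 + |10-22|=12 + |8-15|=7). Sum = 36. MAE = 9.

9


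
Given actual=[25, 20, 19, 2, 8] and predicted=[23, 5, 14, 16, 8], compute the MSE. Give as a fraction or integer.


MSE = (1/5) * ((25-23)^2=4 + (20-5)^2=225 + (19-14)^2=25 + (2-16)^2=196 + (8-8)^2=0). Sum = 450. MSE = 90.

90


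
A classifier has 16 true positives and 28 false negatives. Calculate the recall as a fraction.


Recall = TP / (TP + FN) = 16 / 44 = 4/11.

4/11


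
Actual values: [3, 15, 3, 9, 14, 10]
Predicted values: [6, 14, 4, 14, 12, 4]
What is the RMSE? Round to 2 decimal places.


MSE = 12.6667. RMSE = sqrt(12.6667) = 3.56.

3.56


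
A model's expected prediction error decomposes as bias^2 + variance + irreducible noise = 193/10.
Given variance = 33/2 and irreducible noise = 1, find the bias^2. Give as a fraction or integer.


Total error = bias^2 + variance + irreducible noise. So bias^2 = 193/10 - 33/2 - 1 = 9/5.

9/5


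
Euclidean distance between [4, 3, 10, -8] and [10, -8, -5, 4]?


d = sqrt(sum of squared differences). (4-10)^2=36, (3--8)^2=121, (10--5)^2=225, (-8-4)^2=144. Sum = 526.

sqrt(526)


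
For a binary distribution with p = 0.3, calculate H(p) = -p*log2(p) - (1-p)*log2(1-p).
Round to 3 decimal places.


H = -0.3*log2(0.3) - 0.7*log2(0.7) = 0.881.

0.881


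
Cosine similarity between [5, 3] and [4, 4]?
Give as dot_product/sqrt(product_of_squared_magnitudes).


dot = 32. |a|^2 = 34, |b|^2 = 32. cos = 32/sqrt(1088).

32/sqrt(1088)


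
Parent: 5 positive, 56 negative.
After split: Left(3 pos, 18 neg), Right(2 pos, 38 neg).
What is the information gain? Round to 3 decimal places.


H(parent) = 0.4091. H(left) = 0.5917, H(right) = 0.2864. Weighted = (21/61)*0.5917 + (40/61)*0.2864 = 0.3915. IG = 0.4091 - 0.3915 = 0.0176, which rounds to 0.018.

0.018


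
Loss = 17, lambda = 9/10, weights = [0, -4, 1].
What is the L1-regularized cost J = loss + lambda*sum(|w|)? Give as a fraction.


L1 norm = sum(|w|) = 5. J = 17 + 9/10 * 5 = 43/2.

43/2


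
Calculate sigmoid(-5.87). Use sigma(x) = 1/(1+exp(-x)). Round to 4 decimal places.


sigma(-5.87) = 1/(1+e^(5.87)) = 1/(1+354.248980) = 1/355.248980 = 0.0028.

0.0028


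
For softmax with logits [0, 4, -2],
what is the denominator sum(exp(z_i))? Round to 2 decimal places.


Denom = e^0=1.0000 + e^4=54.5982 + e^-2=0.1353. Sum = 55.7335, which rounds to 55.73.

55.73


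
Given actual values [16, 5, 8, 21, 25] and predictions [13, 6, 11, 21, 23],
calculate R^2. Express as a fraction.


Mean(y) = 15. SS_res = 23. SS_tot = 286. R^2 = 1 - 23/(286) = 263/286.

263/286


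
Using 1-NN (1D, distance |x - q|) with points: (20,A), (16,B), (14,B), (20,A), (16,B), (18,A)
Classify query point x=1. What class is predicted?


Distances: |20-1|=19, |16-1|=15, |14-1|=13, |20-1|=19, |16-1|=15, |18-1|=17. 1 nearest: (14,B). Counts: {'B': 1}. Majority class: B.

B


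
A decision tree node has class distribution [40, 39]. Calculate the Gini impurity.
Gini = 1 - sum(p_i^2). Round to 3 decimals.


Total = 79. Proportions: 40/79, 39/79. sum(p_i^2) = 0.5001. Gini = 1 - 0.5001 = 0.4999, which rounds to 0.500.

0.500


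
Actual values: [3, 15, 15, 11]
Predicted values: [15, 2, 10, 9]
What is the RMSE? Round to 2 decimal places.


MSE = 85.5000. RMSE = sqrt(85.5000) = 9.25.

9.25


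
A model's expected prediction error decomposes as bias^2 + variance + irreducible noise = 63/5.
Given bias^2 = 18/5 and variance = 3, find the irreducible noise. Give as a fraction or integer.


Total error = bias^2 + variance + irreducible noise. So irreducible noise = 63/5 - 18/5 - 3 = 6.

6


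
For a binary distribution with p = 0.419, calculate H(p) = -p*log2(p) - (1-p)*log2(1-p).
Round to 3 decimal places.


H = -0.419*log2(0.419) - 0.581*log2(0.581) = 0.981.

0.981


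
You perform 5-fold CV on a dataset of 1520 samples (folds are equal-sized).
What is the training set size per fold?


Each validation fold has 1520/5 = 304 samples. Training set = 1520 - 304 = 1216.

1216


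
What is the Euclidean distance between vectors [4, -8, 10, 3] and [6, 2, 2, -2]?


d = sqrt(sum of squared differences). (4-6)^2=4, (-8-2)^2=100, (10-2)^2=64, (3--2)^2=25. Sum = 193.

sqrt(193)


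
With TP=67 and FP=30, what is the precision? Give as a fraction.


Precision = TP / (TP + FP) = 67 / 97 = 67/97.

67/97


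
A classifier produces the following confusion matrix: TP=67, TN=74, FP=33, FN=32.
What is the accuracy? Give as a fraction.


Accuracy = (TP + TN) / (TP + TN + FP + FN) = (67 + 74) / 206 = 141/206.

141/206


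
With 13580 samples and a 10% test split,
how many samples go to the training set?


Test set = 13580 * 10% = 1358. Training set = 13580 - 1358 = 12222.

12222


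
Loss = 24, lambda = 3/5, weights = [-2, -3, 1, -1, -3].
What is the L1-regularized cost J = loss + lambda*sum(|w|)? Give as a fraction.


L1 norm = sum(|w|) = 10. J = 24 + 3/5 * 10 = 30.

30


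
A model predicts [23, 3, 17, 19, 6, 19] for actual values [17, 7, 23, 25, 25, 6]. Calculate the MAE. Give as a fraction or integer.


MAE = (1/6) * (|17-23|=6 + |7-3|=4 + |23-17|=6 + |25-19|=6 + |25-6|=19 + |6-19|=13). Sum = 54. MAE = 9.

9


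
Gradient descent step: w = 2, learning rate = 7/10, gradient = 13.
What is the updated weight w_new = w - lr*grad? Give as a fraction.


w_new = 2 - 7/10 * 13 = 2 - 91/10 = -71/10.

-71/10


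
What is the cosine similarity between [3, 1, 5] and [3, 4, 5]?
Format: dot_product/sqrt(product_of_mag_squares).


dot = 38. |a|^2 = 35, |b|^2 = 50. cos = 38/sqrt(1750).

38/sqrt(1750)


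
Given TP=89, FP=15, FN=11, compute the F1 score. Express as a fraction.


Precision = 89/104 = 89/104. Recall = 89/100 = 89/100. F1 = 2*P*R/(P+R) = 89/102.

89/102


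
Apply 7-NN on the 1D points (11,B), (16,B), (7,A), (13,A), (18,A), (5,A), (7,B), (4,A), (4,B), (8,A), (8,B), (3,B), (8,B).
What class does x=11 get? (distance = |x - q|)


Distances: |11-11|=0, |16-11|=5, |7-11|=4, |13-11|=2, |18-11|=7, |5-11|=6, |7-11|=4, |4-11|=7, |4-11|=7, |8-11|=3, |8-11|=3, |3-11|=8, |8-11|=3. 7 nearest: (11,B), (13,A), (8,A), (8,B), (8,B), (7,A), (7,B). Counts: {'B': 4, 'A': 3}. Majority class: B.

B


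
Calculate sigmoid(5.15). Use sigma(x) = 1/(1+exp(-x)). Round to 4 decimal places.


sigma(5.15) = 1/(1+e^(-5.15)) = 1/(1+0.005799) = 1/1.005799 = 0.9942.

0.9942


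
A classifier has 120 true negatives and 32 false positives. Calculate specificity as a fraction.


Specificity = TN / (TN + FP) = 120 / 152 = 15/19.

15/19


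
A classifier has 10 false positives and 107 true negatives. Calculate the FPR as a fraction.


FPR = FP / (FP + TN) = 10 / 117 = 10/117.

10/117


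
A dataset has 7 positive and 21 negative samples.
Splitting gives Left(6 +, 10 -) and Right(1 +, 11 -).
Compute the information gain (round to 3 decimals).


H(parent) = 0.8113. H(left) = 0.9544, H(right) = 0.4138. Weighted = (16/28)*0.9544 + (12/28)*0.4138 = 0.7227. IG = 0.8113 - 0.7227 = 0.0886, which rounds to 0.089.

0.089


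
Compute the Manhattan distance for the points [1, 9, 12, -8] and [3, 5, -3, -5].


d = sum of absolute differences: |1-3|=2 + |9-5|=4 + |12--3|=15 + |-8--5|=3 = 24.

24


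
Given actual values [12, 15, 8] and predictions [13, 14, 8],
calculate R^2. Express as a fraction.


Mean(y) = 35/3. SS_res = 2. SS_tot = 74/3. R^2 = 1 - 2/(74/3) = 34/37.

34/37


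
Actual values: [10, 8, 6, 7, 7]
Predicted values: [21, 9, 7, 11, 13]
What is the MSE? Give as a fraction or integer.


MSE = (1/5) * ((10-21)^2=121 + (8-9)^2=1 + (6-7)^2=1 + (7-11)^2=16 + (7-13)^2=36). Sum = 175. MSE = 35.

35


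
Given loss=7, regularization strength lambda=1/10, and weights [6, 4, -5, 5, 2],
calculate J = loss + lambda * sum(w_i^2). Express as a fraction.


L2 sq norm = sum(w^2) = 106. J = 7 + 1/10 * 106 = 88/5.

88/5


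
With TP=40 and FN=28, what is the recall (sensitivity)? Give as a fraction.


Recall = TP / (TP + FN) = 40 / 68 = 10/17.

10/17


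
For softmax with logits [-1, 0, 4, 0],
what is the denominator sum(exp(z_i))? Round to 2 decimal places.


Denom = e^-1=0.3679 + e^0=1.0000 + e^4=54.5982 + e^0=1.0000. Sum = 56.9661, which rounds to 56.97.

56.97


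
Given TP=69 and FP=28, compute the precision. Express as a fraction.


Precision = TP / (TP + FP) = 69 / 97 = 69/97.

69/97


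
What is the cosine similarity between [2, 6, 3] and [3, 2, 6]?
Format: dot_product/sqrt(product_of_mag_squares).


dot = 36. |a|^2 = 49, |b|^2 = 49. cos = 36/sqrt(2401).

36/sqrt(2401)


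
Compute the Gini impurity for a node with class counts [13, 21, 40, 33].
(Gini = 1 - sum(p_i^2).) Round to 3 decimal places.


Total = 107. Proportions: 13/107, 21/107, 40/107, 33/107. sum(p_i^2) = 0.2881. Gini = 1 - 0.2881 = 0.7119, which rounds to 0.712.

0.712


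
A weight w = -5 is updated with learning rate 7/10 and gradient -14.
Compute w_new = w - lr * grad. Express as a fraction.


w_new = -5 - 7/10 * -14 = -5 - -49/5 = 24/5.

24/5


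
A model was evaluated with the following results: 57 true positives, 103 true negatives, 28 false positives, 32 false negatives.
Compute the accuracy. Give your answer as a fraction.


Accuracy = (TP + TN) / (TP + TN + FP + FN) = (57 + 103) / 220 = 8/11.

8/11


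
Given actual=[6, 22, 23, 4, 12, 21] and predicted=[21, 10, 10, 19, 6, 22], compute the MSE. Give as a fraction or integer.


MSE = (1/6) * ((6-21)^2=225 + (22-10)^2=144 + (23-10)^2=169 + (4-19)^2=225 + (12-6)^2=36 + (21-22)^2=1). Sum = 800. MSE = 400/3.

400/3


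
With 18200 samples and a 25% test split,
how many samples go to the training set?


Test set = 18200 * 25% = 4550. Training set = 18200 - 4550 = 13650.

13650


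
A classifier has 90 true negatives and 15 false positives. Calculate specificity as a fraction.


Specificity = TN / (TN + FP) = 90 / 105 = 6/7.

6/7


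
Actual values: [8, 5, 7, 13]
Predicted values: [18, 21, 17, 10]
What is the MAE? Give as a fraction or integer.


MAE = (1/4) * (|8-18|=10 + |5-21|=16 + |7-17|=10 + |13-10|=3). Sum = 39. MAE = 39/4.

39/4


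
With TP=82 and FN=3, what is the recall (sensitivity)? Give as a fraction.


Recall = TP / (TP + FN) = 82 / 85 = 82/85.

82/85


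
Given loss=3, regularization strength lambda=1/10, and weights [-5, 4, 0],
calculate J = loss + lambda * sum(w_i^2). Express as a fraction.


L2 sq norm = sum(w^2) = 41. J = 3 + 1/10 * 41 = 71/10.

71/10


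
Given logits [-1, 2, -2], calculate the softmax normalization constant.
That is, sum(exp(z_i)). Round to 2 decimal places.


Denom = e^-1=0.3679 + e^2=7.3891 + e^-2=0.1353. Sum = 7.8923, which rounds to 7.89.

7.89


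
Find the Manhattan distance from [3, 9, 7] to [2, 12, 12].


d = sum of absolute differences: |3-2|=1 + |9-12|=3 + |7-12|=5 = 9.

9


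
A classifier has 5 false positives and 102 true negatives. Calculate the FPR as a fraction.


FPR = FP / (FP + TN) = 5 / 107 = 5/107.

5/107


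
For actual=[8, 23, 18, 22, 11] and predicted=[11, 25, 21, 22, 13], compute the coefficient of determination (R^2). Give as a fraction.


Mean(y) = 82/5. SS_res = 26. SS_tot = 886/5. R^2 = 1 - 26/(886/5) = 378/443.

378/443


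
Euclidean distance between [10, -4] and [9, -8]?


d = sqrt(sum of squared differences). (10-9)^2=1, (-4--8)^2=16. Sum = 17.

sqrt(17)


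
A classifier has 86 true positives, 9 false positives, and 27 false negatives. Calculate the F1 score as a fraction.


Precision = 86/95 = 86/95. Recall = 86/113 = 86/113. F1 = 2*P*R/(P+R) = 43/52.

43/52


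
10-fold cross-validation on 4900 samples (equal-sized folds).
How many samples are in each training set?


Each validation fold has 4900/10 = 490 samples. Training set = 4900 - 490 = 4410.

4410


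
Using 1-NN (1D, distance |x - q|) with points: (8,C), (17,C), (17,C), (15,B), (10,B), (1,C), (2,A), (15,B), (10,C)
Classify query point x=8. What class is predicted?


Distances: |8-8|=0, |17-8|=9, |17-8|=9, |15-8|=7, |10-8|=2, |1-8|=7, |2-8|=6, |15-8|=7, |10-8|=2. 1 nearest: (8,C). Counts: {'C': 1}. Majority class: C.

C


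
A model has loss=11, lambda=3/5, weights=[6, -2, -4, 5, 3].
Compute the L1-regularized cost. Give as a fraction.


L1 norm = sum(|w|) = 20. J = 11 + 3/5 * 20 = 23.

23


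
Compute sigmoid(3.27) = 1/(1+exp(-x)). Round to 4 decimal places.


sigma(3.27) = 1/(1+e^(-3.27)) = 1/(1+0.038006) = 1/1.038006 = 0.9634.

0.9634


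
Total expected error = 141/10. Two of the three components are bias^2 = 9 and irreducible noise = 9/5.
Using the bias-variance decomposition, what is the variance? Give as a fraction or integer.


Total error = bias^2 + variance + irreducible noise. So variance = 141/10 - 9 - 9/5 = 33/10.

33/10


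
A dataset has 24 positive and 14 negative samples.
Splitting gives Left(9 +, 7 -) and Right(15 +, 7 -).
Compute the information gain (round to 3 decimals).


H(parent) = 0.9495. H(left) = 0.9887, H(right) = 0.9024. Weighted = (16/38)*0.9887 + (22/38)*0.9024 = 0.9387. IG = 0.9495 - 0.9387 = 0.0108, which rounds to 0.011.

0.011


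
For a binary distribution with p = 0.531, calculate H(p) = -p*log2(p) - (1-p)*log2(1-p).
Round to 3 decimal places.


H = -0.531*log2(0.531) - 0.469*log2(0.469) = 0.997.

0.997


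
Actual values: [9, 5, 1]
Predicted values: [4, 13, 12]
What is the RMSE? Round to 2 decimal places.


MSE = 70.0000. RMSE = sqrt(70.0000) = 8.37.

8.37


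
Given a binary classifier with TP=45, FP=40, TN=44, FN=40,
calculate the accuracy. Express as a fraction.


Accuracy = (TP + TN) / (TP + TN + FP + FN) = (45 + 44) / 169 = 89/169.

89/169


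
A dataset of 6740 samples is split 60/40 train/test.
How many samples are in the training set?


Test set = 6740 * 40% = 2696. Training set = 6740 - 2696 = 4044.

4044


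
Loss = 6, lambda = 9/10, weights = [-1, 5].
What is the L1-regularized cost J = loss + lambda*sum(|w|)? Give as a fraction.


L1 norm = sum(|w|) = 6. J = 6 + 9/10 * 6 = 57/5.

57/5


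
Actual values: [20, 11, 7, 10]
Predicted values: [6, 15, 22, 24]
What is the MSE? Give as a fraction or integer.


MSE = (1/4) * ((20-6)^2=196 + (11-15)^2=16 + (7-22)^2=225 + (10-24)^2=196). Sum = 633. MSE = 633/4.

633/4


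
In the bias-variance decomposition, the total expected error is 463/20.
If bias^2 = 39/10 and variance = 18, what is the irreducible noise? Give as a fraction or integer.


Total error = bias^2 + variance + irreducible noise. So irreducible noise = 463/20 - 39/10 - 18 = 5/4.

5/4


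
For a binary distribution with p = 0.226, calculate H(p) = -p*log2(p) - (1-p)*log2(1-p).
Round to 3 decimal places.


H = -0.226*log2(0.226) - 0.774*log2(0.774) = 0.771.

0.771


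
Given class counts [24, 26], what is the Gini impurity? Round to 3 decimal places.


Total = 50. Proportions: 24/50, 26/50. sum(p_i^2) = 0.5008. Gini = 1 - 0.5008 = 0.4992, which rounds to 0.499.

0.499


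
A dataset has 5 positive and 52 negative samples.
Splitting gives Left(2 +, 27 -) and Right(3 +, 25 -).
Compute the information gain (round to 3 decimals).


H(parent) = 0.4288. H(left) = 0.3621, H(right) = 0.4912. Weighted = (29/57)*0.3621 + (28/57)*0.4912 = 0.4255. IG = 0.4288 - 0.4255 = 0.0033, which rounds to 0.003.

0.003


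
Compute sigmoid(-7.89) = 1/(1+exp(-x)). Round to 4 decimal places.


sigma(-7.89) = 1/(1+e^(7.89)) = 1/(1+2670.443921) = 1/2671.443921 = 0.0004.

0.0004


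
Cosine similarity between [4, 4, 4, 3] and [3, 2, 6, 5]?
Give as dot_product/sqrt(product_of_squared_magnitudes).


dot = 59. |a|^2 = 57, |b|^2 = 74. cos = 59/sqrt(4218).

59/sqrt(4218)


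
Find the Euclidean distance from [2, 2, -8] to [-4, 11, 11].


d = sqrt(sum of squared differences). (2--4)^2=36, (2-11)^2=81, (-8-11)^2=361. Sum = 478.

sqrt(478)


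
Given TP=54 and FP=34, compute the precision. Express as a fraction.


Precision = TP / (TP + FP) = 54 / 88 = 27/44.

27/44


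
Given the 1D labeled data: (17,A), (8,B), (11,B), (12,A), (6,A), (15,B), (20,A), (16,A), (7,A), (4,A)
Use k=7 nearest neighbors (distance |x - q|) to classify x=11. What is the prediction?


Distances: |17-11|=6, |8-11|=3, |11-11|=0, |12-11|=1, |6-11|=5, |15-11|=4, |20-11|=9, |16-11|=5, |7-11|=4, |4-11|=7. 7 nearest: (11,B), (12,A), (8,B), (7,A), (15,B), (6,A), (16,A). Counts: {'B': 3, 'A': 4}. Majority class: A.

A


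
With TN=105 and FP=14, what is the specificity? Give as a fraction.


Specificity = TN / (TN + FP) = 105 / 119 = 15/17.

15/17


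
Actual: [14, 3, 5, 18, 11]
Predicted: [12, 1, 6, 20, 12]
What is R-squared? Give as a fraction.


Mean(y) = 51/5. SS_res = 14. SS_tot = 774/5. R^2 = 1 - 14/(774/5) = 352/387.

352/387


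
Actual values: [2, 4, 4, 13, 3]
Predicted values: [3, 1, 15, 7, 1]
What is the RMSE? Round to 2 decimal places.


MSE = 34.2000. RMSE = sqrt(34.2000) = 5.85.

5.85


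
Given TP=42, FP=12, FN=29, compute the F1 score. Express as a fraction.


Precision = 42/54 = 7/9. Recall = 42/71 = 42/71. F1 = 2*P*R/(P+R) = 84/125.

84/125


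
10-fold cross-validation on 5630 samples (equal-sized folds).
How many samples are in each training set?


Each validation fold has 5630/10 = 563 samples. Training set = 5630 - 563 = 5067.

5067


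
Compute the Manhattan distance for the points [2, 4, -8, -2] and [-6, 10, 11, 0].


d = sum of absolute differences: |2--6|=8 + |4-10|=6 + |-8-11|=19 + |-2-0|=2 = 35.

35


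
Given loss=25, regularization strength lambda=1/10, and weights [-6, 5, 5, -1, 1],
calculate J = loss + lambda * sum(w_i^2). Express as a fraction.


L2 sq norm = sum(w^2) = 88. J = 25 + 1/10 * 88 = 169/5.

169/5


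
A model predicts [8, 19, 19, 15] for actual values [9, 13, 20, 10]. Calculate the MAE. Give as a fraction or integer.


MAE = (1/4) * (|9-8|=1 + |13-19|=6 + |20-19|=1 + |10-15|=5). Sum = 13. MAE = 13/4.

13/4


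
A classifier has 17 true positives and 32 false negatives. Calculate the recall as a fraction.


Recall = TP / (TP + FN) = 17 / 49 = 17/49.

17/49


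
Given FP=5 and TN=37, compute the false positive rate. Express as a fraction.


FPR = FP / (FP + TN) = 5 / 42 = 5/42.

5/42


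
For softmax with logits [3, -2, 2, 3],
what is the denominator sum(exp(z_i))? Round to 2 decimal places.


Denom = e^3=20.0855 + e^-2=0.1353 + e^2=7.3891 + e^3=20.0855. Sum = 47.6954, which rounds to 47.70.

47.70


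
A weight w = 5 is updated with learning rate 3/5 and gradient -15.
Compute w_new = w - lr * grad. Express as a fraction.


w_new = 5 - 3/5 * -15 = 5 - -9 = 14.

14


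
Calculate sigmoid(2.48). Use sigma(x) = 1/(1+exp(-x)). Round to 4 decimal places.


sigma(2.48) = 1/(1+e^(-2.48)) = 1/(1+0.083743) = 1/1.083743 = 0.9227.

0.9227


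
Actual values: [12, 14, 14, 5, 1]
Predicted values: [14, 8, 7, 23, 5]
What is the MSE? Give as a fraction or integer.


MSE = (1/5) * ((12-14)^2=4 + (14-8)^2=36 + (14-7)^2=49 + (5-23)^2=324 + (1-5)^2=16). Sum = 429. MSE = 429/5.

429/5


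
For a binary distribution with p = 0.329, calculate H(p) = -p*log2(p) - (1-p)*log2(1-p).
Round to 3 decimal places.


H = -0.329*log2(0.329) - 0.671*log2(0.671) = 0.914.

0.914


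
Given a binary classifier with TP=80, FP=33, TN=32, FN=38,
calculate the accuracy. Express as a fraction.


Accuracy = (TP + TN) / (TP + TN + FP + FN) = (80 + 32) / 183 = 112/183.

112/183


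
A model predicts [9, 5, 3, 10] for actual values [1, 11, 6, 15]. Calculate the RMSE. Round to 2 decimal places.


MSE = 33.5000. RMSE = sqrt(33.5000) = 5.79.

5.79


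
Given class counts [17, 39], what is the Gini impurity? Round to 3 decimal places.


Total = 56. Proportions: 17/56, 39/56. sum(p_i^2) = 0.5772. Gini = 1 - 0.5772 = 0.4228, which rounds to 0.423.

0.423


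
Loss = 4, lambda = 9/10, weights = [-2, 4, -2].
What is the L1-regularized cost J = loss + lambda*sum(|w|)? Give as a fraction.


L1 norm = sum(|w|) = 8. J = 4 + 9/10 * 8 = 56/5.

56/5


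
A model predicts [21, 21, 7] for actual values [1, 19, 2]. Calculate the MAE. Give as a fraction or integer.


MAE = (1/3) * (|1-21|=20 + |19-21|=2 + |2-7|=5). Sum = 27. MAE = 9.

9


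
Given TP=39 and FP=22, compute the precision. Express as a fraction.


Precision = TP / (TP + FP) = 39 / 61 = 39/61.

39/61


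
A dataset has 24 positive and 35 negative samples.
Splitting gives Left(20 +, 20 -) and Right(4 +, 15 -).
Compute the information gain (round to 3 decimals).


H(parent) = 0.9748. H(left) = 1.0000, H(right) = 0.7425. Weighted = (40/59)*1.0000 + (19/59)*0.7425 = 0.9171. IG = 0.9748 - 0.9171 = 0.0577, which rounds to 0.058.

0.058


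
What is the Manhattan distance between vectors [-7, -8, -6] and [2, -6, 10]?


d = sum of absolute differences: |-7-2|=9 + |-8--6|=2 + |-6-10|=16 = 27.

27


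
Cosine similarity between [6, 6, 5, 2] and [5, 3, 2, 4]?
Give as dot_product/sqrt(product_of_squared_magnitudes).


dot = 66. |a|^2 = 101, |b|^2 = 54. cos = 66/sqrt(5454).

66/sqrt(5454)


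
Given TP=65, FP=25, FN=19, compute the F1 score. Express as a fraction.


Precision = 65/90 = 13/18. Recall = 65/84 = 65/84. F1 = 2*P*R/(P+R) = 65/87.

65/87


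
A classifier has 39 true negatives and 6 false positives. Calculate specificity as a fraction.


Specificity = TN / (TN + FP) = 39 / 45 = 13/15.

13/15


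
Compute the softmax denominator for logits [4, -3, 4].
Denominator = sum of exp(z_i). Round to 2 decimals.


Denom = e^4=54.5982 + e^-3=0.0498 + e^4=54.5982. Sum = 109.2462, which rounds to 109.25.

109.25


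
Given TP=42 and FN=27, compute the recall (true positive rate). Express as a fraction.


Recall = TP / (TP + FN) = 42 / 69 = 14/23.

14/23


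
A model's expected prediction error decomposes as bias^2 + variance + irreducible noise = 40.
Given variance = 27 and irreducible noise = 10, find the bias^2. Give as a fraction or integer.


Total error = bias^2 + variance + irreducible noise. So bias^2 = 40 - 27 - 10 = 3.

3


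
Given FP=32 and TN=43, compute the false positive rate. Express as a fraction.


FPR = FP / (FP + TN) = 32 / 75 = 32/75.

32/75


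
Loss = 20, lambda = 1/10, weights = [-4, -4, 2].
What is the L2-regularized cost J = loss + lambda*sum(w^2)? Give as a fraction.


L2 sq norm = sum(w^2) = 36. J = 20 + 1/10 * 36 = 118/5.

118/5


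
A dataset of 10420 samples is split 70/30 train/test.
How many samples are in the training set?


Test set = 10420 * 30% = 3126. Training set = 10420 - 3126 = 7294.

7294


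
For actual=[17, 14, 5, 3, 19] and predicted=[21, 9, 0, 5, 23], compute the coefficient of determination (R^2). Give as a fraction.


Mean(y) = 58/5. SS_res = 86. SS_tot = 1036/5. R^2 = 1 - 86/(1036/5) = 303/518.

303/518
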